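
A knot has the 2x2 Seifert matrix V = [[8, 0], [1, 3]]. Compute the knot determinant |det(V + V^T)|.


Step 1: Form V + V^T where V = [[8, 0], [1, 3]]
  V^T = [[8, 1], [0, 3]]
  V + V^T = [[16, 1], [1, 6]]
Step 2: det(V + V^T) = 16*6 - 1*1
  = 96 - 1 = 95
Step 3: Knot determinant = |det(V + V^T)| = |95| = 95

95


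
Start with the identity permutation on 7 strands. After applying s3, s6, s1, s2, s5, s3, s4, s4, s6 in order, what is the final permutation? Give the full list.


Starting with identity [1, 2, 3, 4, 5, 6, 7].
Apply generators in sequence:
  After s3: [1, 2, 4, 3, 5, 6, 7]
  After s6: [1, 2, 4, 3, 5, 7, 6]
  After s1: [2, 1, 4, 3, 5, 7, 6]
  After s2: [2, 4, 1, 3, 5, 7, 6]
  After s5: [2, 4, 1, 3, 7, 5, 6]
  After s3: [2, 4, 3, 1, 7, 5, 6]
  After s4: [2, 4, 3, 7, 1, 5, 6]
  After s4: [2, 4, 3, 1, 7, 5, 6]
  After s6: [2, 4, 3, 1, 7, 6, 5]
Final permutation: [2, 4, 3, 1, 7, 6, 5]

[2, 4, 3, 1, 7, 6, 5]


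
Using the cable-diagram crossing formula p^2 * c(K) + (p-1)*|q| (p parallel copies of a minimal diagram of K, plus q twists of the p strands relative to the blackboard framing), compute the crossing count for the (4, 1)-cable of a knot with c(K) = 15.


Step 1: Each of the c(K) crossings of the companion diagram becomes p*p = p^2 crossings among the p parallel strands, and each of the |q| twists s_1 s_2 ... s_(p-1) adds (p-1) crossings.
  Crossings = p^2 * c(K) + (p-1)*|q|
Step 2: = 4^2 * 15 + (4-1)*1
Step 3: = 16*15 + 3*1
Step 4: = 240 + 3 = 243

243


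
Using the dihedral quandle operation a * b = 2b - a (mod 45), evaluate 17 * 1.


17 * 1 = 2*1 - 17 mod 45
= 2 - 17 mod 45
= -15 mod 45 = 30

30


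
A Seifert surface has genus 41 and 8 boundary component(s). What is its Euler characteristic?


chi = 2 - 2g - b
= 2 - 2*41 - 8
= 2 - 82 - 8 = -88

-88


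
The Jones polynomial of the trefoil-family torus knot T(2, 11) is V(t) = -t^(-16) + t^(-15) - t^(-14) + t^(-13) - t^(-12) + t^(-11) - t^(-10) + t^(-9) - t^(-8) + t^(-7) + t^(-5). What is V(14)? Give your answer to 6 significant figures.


Substituting t = 14 into V(t) = -t^(-16) + t^(-15) - t^(-14) + t^(-13) - t^(-12) + t^(-11) - t^(-10) + t^(-9) - t^(-8) + t^(-7) + t^(-5):
  (-)t^(-16) = -4.59147e-19
  (+)t^(-15) = 6.42805e-18
  (-)t^(-14) = -8.99927e-17
  (+)t^(-13) = 1.2599e-15
  (-)t^(-12) = -1.76386e-14
  (+)t^(-11) = 2.4694e-13
  (-)t^(-10) = -3.45716e-12
  (+)t^(-9) = 4.84003e-11
  (-)t^(-8) = -6.77604e-10
  (+)t^(-7) = 9.48645e-09
  (+)t^(-5) = 1.85934e-06
Sum = (-4.59147e-19) + (6.42805e-18) + (-8.99927e-17) + (1.2599e-15) + (-1.76386e-14) + (2.4694e-13) + (-3.45716e-12) + (4.84003e-11) + (-6.77604e-10) + (9.48645e-09) + (1.85934e-06)
= 1.868198341e-06
Rounded to 6 significant figures: 1.8682e-06

1.8682e-06


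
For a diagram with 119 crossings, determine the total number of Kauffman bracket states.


Each crossing contributes 2 choices (A-smoothing or B-smoothing).
Total states = 2^119 = 664613997892457936451903530140172288

664613997892457936451903530140172288


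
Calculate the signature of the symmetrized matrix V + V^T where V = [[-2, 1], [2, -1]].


Step 1: V + V^T = [[-4, 3], [3, -2]]
Step 2: trace = -6, det = -1
Step 3: Discriminant = (-6)^2 - 4*(-1) = 40
Step 4: Eigenvalues: 0.162278, -6.16228
Step 5: Signature = (# positive eigenvalues) - (# negative eigenvalues) = 0

0


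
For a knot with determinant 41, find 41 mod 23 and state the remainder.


Step 1: A knot is p-colorable if and only if p divides its determinant.
Step 2: Compute 41 mod 23.
41 = 1 * 23 + 18
Step 3: 41 mod 23 = 18
Step 4: The knot is 23-colorable: no

18


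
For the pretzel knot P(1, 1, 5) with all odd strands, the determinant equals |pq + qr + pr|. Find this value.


Step 1: Compute pq + qr + pr.
pq = 1*1 = 1
qr = 1*5 = 5
pr = 1*5 = 5
pq + qr + pr = 1 + 5 + 5 = 11
Step 2: Take absolute value.
det(P(1,1,5)) = |11| = 11

11


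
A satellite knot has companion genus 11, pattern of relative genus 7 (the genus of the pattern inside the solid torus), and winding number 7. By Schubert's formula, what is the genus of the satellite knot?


Schubert: g(satellite) = g_rel(pattern) + |winding| * g(companion),
where g_rel(pattern) is the genus of the pattern relative to the solid torus.
= 7 + 7 * 11
= 7 + 77 = 84

84


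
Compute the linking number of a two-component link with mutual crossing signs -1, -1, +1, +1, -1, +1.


Step 1: Count positive crossings: 3
Step 2: Count negative crossings: 3
Step 3: Sum of signs = 3 - 3 = 0
Step 4: Linking number = sum/2 = 0/2 = 0

0


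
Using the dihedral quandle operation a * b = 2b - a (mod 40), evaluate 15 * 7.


15 * 7 = 2*7 - 15 mod 40
= 14 - 15 mod 40
= -1 mod 40 = 39

39


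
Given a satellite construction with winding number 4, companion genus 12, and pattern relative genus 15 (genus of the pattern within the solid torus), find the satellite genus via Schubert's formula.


Schubert: g(satellite) = g_rel(pattern) + |winding| * g(companion),
where g_rel(pattern) is the genus of the pattern relative to the solid torus.
= 15 + 4 * 12
= 15 + 48 = 63

63


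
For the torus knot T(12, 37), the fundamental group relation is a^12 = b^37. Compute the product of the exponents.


The relation is a^12 = b^37.
Product of exponents = 12 * 37
= 444

444


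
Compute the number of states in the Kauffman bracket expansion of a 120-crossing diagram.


Each crossing contributes 2 choices (A-smoothing or B-smoothing).
Total states = 2^120 = 1329227995784915872903807060280344576

1329227995784915872903807060280344576


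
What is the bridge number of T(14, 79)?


The bridge number of T(p,q) is min(p,q).
min(14, 79) = 14

14


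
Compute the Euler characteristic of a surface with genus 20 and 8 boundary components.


chi = 2 - 2g - b
= 2 - 2*20 - 8
= 2 - 40 - 8 = -46

-46


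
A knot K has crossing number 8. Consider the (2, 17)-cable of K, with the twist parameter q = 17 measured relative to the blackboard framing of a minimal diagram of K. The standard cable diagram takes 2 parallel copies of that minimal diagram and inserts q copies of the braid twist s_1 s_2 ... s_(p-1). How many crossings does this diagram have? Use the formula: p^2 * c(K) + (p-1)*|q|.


Step 1: Each of the c(K) crossings of the companion diagram becomes p*p = p^2 crossings among the p parallel strands, and each of the |q| twists s_1 s_2 ... s_(p-1) adds (p-1) crossings.
  Crossings = p^2 * c(K) + (p-1)*|q|
Step 2: = 2^2 * 8 + (2-1)*17
Step 3: = 4*8 + 1*17
Step 4: = 32 + 17 = 49

49


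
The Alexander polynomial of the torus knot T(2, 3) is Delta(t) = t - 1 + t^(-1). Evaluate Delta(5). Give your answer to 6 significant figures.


Substituting t = 5 into Delta(t) = t - 1 + t^(-1):
Term values: (5) + (-1) + (0.2)
Sum = 4.2
Rounded to 6 significant figures: 4.2

4.2


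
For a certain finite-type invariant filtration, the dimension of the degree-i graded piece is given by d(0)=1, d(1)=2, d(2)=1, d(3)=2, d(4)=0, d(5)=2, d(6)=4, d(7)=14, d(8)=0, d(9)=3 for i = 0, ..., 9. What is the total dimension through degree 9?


Total dimension = d(0) + d(1) + ... + d(9)
= 1 + 2 + 1 + 2 + 0 + 2 + 4 + 14 + 0 + 3
= 29

29


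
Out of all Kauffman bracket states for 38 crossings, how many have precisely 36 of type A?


We choose which 36 of 38 crossings get A-smoothings.
C(38, 36) = 38! / (36! * 2!)
= 703

703


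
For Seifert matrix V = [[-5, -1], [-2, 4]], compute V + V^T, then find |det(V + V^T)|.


Step 1: Form V + V^T where V = [[-5, -1], [-2, 4]]
  V^T = [[-5, -2], [-1, 4]]
  V + V^T = [[-10, -3], [-3, 8]]
Step 2: det(V + V^T) = (-10)*8 - (-3)*(-3)
  = -80 - 9 = -89
Step 3: Knot determinant = |det(V + V^T)| = |-89| = 89

89


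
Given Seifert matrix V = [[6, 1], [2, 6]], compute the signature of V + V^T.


Step 1: V + V^T = [[12, 3], [3, 12]]
Step 2: trace = 24, det = 135
Step 3: Discriminant = 24^2 - 4*135 = 36
Step 4: Eigenvalues: 15, 9
Step 5: Signature = (# positive eigenvalues) - (# negative eigenvalues) = 2

2


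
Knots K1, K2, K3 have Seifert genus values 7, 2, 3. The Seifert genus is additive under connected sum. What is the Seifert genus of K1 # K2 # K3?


The Seifert genus is additive under connected sum.
Seifert genus(K1 # K2 # K3) = (7) + (2) + (3)
= 12

12


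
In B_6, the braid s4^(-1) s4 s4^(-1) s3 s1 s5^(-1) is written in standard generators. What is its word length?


The word length counts the number of generators (including inverses).
Listing each generator: s4^(-1), s4, s4^(-1), s3, s1, s5^(-1)
There are 6 generators in this braid word.

6


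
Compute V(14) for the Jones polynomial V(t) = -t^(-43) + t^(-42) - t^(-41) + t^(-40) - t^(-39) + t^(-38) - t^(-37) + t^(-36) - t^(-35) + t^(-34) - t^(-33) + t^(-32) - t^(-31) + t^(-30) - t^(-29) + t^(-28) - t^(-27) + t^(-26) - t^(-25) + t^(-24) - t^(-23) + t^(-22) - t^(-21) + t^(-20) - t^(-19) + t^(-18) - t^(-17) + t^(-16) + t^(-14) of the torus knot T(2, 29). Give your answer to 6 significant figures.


Substituting t = 14 into V(t) = -t^(-43) + t^(-42) - t^(-41) + t^(-40) - t^(-39) + t^(-38) - t^(-37) + t^(-36) - t^(-35) + t^(-34) - t^(-33) + t^(-32) - t^(-31) + t^(-30) - t^(-29) + t^(-28) - t^(-27) + t^(-26) - t^(-25) + t^(-24) - t^(-23) + t^(-22) - t^(-21) + t^(-20) - t^(-19) + t^(-18) - t^(-17) + t^(-16) + t^(-14):
  (-)t^(-43) = -5.20588e-50
  (+)t^(-42) = 7.28824e-49
  (-)t^(-41) = -1.02035e-47
  (+)t^(-40) = 1.42849e-46
  (-)t^(-39) = -1.99989e-45
  (+)t^(-38) = 2.79985e-44
  (-)t^(-37) = -3.91979e-43
  (+)t^(-36) = 5.4877e-42
  (-)t^(-35) = -7.68279e-41
  (+)t^(-34) = 1.07559e-39
  (-)t^(-33) = -1.50583e-38
  (+)t^(-32) = 2.10816e-37
  (-)t^(-31) = -2.95142e-36
  (+)t^(-30) = 4.13199e-35
  (-)t^(-29) = -5.78478e-34
  (+)t^(-28) = 8.09869e-33
  (-)t^(-27) = -1.13382e-31
  (+)t^(-26) = 1.58734e-30
  (-)t^(-25) = -2.22228e-29
  (+)t^(-24) = 3.11119e-28
  (-)t^(-23) = -4.35567e-27
  (+)t^(-22) = 6.09794e-26
  (-)t^(-21) = -8.53712e-25
  (+)t^(-20) = 1.1952e-23
  (-)t^(-19) = -1.67327e-22
  (+)t^(-18) = 2.34258e-21
  (-)t^(-17) = -3.27962e-20
  (+)t^(-16) = 4.59147e-19
  (+)t^(-14) = 8.99927e-17
Sum = (-5.20588e-50) + (7.28824e-49) + (-1.02035e-47) + (1.42849e-46) + (-1.99989e-45) + (2.79985e-44) + (-3.91979e-43) + (5.4877e-42) + (-7.68279e-41) + (1.07559e-39) + (-1.50583e-38) + (2.10816e-37) + (-2.95142e-36) + (4.13199e-35) + (-5.78478e-34) + (8.09869e-33) + (-1.13382e-31) + (1.58734e-30) + (-2.22228e-29) + (3.11119e-28) + (-4.35567e-27) + (6.09794e-26) + (-8.53712e-25) + (1.1952e-23) + (-1.67327e-22) + (2.34258e-21) + (-3.27962e-20) + (4.59147e-19) + (8.99927e-17)
= 9.042128218e-17
Rounded to 6 significant figures: 9.04213e-17

9.04213e-17


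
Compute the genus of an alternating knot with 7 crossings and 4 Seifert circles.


For alternating knots, g = (c - s + 1)/2.
= (7 - 4 + 1)/2
= 4/2 = 2

2


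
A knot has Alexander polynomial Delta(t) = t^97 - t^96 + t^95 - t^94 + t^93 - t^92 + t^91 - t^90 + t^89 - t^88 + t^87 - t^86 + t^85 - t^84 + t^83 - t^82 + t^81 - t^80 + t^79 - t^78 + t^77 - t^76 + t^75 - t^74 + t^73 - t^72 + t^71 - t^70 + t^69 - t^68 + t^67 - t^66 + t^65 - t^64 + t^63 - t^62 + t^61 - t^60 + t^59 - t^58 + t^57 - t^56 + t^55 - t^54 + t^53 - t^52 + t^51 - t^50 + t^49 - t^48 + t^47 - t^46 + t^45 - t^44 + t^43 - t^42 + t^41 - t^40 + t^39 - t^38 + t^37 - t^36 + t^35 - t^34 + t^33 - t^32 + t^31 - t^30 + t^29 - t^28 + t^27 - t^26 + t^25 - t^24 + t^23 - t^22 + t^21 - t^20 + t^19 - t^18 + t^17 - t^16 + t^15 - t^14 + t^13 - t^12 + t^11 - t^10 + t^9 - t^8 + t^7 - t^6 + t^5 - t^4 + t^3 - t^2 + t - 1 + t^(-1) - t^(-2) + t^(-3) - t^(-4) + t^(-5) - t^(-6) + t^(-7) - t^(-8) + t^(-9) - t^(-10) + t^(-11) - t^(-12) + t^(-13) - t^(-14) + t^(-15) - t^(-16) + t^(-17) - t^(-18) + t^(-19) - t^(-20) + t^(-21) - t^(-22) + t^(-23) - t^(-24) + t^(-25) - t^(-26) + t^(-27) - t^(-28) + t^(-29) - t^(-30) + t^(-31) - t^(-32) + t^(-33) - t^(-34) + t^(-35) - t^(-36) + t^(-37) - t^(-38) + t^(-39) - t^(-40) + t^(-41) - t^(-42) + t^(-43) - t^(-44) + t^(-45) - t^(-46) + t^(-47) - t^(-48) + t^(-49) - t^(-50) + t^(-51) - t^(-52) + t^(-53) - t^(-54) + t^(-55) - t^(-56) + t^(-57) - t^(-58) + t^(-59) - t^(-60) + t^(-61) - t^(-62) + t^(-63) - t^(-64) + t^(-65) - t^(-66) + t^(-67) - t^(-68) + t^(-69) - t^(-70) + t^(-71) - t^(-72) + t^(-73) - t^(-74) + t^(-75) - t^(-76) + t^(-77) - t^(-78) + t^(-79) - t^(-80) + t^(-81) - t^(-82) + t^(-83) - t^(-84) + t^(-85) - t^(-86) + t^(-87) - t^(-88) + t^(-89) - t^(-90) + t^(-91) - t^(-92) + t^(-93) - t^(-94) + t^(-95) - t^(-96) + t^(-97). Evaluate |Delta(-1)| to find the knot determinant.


Step 1: The polynomial has 195 terms with alternating signs, exponents from 97 down to -97.
Step 2: Substitute t = -1. The i-th term has coefficient (-1)^i and exponent (m-i),
  so its value is (-1)^i * (-1)^(m-i) = (-1)^m = -1 for every i.
Step 3: All 195 terms equal -1, so Delta(-1) = 195 * (-1) = -195
Step 4: |Delta(-1)| = 195

195


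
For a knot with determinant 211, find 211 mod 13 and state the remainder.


Step 1: A knot is p-colorable if and only if p divides its determinant.
Step 2: Compute 211 mod 13.
211 = 16 * 13 + 3
Step 3: 211 mod 13 = 3
Step 4: The knot is 13-colorable: no

3


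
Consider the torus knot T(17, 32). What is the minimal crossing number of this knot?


For a torus knot T(p, q) with gcd(p,q)=1,
the crossing number is min(p*(q-1), q*(p-1)).
p*(q-1) = 17*31 = 527
q*(p-1) = 32*16 = 512
min(527, 512) = 512

512


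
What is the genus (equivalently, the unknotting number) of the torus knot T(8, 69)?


For a torus knot T(p,q), both the unknotting number and genus equal (p-1)(q-1)/2.
= (8-1)(69-1)/2
= 7*68/2
= 476/2 = 238

238


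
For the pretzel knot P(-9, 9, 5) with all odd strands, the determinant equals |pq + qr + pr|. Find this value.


Step 1: Compute pq + qr + pr.
pq = (-9)*9 = -81
qr = 9*5 = 45
pr = (-9)*5 = -45
pq + qr + pr = -81 + 45 + (-45) = -81
Step 2: Take absolute value.
det(P(-9,9,5)) = |-81| = 81

81


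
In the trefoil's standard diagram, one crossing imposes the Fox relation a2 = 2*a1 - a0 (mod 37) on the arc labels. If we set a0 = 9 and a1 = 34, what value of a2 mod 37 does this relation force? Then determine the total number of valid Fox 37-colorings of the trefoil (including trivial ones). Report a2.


Step 1: Apply the given crossing relation 2*a1 - a0 - a2 = 0 (mod 37).
  a2 = 2*a1 - a0 mod 37
  a2 = 2*34 - 9 mod 37
  a2 = 68 - 9 mod 37
  a2 = 59 mod 37 = 22
Step 2: The trefoil has determinant 3.
  Number of Fox p-colorings (p prime) is p^2 if p = 3, else p.
  Since 37 does not divide 3, only trivial (constant) colorings exist.
  (So the trial a0 = 9, a1 = 34 with a0 != a1 does NOT extend to a valid coloring of the whole trefoil: the other two crossing relations require 3*(a1 - a0) = 0 (mod 37), which fails.)
  Total colorings = 37
Step 3: a2 = 22, total Fox 37-colorings = 37

22


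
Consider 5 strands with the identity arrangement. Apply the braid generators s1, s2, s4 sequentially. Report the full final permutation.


Starting with identity [1, 2, 3, 4, 5].
Apply generators in sequence:
  After s1: [2, 1, 3, 4, 5]
  After s2: [2, 3, 1, 4, 5]
  After s4: [2, 3, 1, 5, 4]
Final permutation: [2, 3, 1, 5, 4]

[2, 3, 1, 5, 4]


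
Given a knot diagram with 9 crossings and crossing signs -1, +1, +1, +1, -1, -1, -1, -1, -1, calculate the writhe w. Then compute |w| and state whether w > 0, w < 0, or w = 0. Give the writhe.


Step 1: Count positive crossings (+1).
Positive crossings: 3
Step 2: Count negative crossings (-1).
Negative crossings: 6
Step 3: Writhe = (positive) - (negative)
w = 3 - 6 = -3
Step 4: |w| = 3, and w is negative

-3


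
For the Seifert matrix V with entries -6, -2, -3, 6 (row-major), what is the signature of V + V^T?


Step 1: V + V^T = [[-12, -5], [-5, 12]]
Step 2: trace = 0, det = -169
Step 3: Discriminant = 0^2 - 4*(-169) = 676
Step 4: Eigenvalues: 13, -13
Step 5: Signature = (# positive eigenvalues) - (# negative eigenvalues) = 0

0


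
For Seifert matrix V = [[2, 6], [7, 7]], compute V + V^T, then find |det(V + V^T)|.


Step 1: Form V + V^T where V = [[2, 6], [7, 7]]
  V^T = [[2, 7], [6, 7]]
  V + V^T = [[4, 13], [13, 14]]
Step 2: det(V + V^T) = 4*14 - 13*13
  = 56 - 169 = -113
Step 3: Knot determinant = |det(V + V^T)| = |-113| = 113

113


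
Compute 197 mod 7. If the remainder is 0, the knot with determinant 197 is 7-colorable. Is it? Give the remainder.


Step 1: A knot is p-colorable if and only if p divides its determinant.
Step 2: Compute 197 mod 7.
197 = 28 * 7 + 1
Step 3: 197 mod 7 = 1
Step 4: The knot is 7-colorable: no

1


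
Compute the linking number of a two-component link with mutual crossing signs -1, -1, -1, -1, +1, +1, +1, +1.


Step 1: Count positive crossings: 4
Step 2: Count negative crossings: 4
Step 3: Sum of signs = 4 - 4 = 0
Step 4: Linking number = sum/2 = 0/2 = 0

0


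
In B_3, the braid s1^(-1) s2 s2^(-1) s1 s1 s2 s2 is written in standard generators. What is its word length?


The word length counts the number of generators (including inverses).
Listing each generator: s1^(-1), s2, s2^(-1), s1, s1, s2, s2
There are 7 generators in this braid word.

7


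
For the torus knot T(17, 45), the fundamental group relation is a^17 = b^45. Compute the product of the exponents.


The relation is a^17 = b^45.
Product of exponents = 17 * 45
= 765

765


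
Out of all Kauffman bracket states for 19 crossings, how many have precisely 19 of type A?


We choose which 19 of 19 crossings get A-smoothings.
C(19, 19) = 19! / (19! * 0!)
= 1

1


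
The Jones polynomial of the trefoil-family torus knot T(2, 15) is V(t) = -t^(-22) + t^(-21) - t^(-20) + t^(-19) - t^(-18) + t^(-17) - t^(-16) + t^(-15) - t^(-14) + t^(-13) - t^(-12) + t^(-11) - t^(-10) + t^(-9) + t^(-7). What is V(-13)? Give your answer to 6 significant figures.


Substituting t = -13 into V(t) = -t^(-22) + t^(-21) - t^(-20) + t^(-19) - t^(-18) + t^(-17) - t^(-16) + t^(-15) - t^(-14) + t^(-13) - t^(-12) + t^(-11) - t^(-10) + t^(-9) + t^(-7):
  (-)t^(-22) = -3.11348e-25
  (+)t^(-21) = -4.04753e-24
  (-)t^(-20) = -5.26178e-23
  (+)t^(-19) = -6.84032e-22
  (-)t^(-18) = -8.89241e-21
  (+)t^(-17) = -1.15601e-19
  (-)t^(-16) = -1.50282e-18
  (+)t^(-15) = -1.95366e-17
  (-)t^(-14) = -2.53976e-16
  (+)t^(-13) = -3.30169e-15
  (-)t^(-12) = -4.2922e-14
  (+)t^(-11) = -5.57986e-13
  (-)t^(-10) = -7.25382e-12
  (+)t^(-9) = -9.42996e-11
  (+)t^(-7) = -1.59366e-08
Sum = (-3.11348e-25) + (-4.04753e-24) + (-5.26178e-23) + (-6.84032e-22) + (-8.89241e-21) + (-1.15601e-19) + (-1.50282e-18) + (-1.95366e-17) + (-2.53976e-16) + (-3.30169e-15) + (-4.2922e-14) + (-5.57986e-13) + (-7.25382e-12) + (-9.42996e-11) + (-1.59366e-08)
= -1.603878951e-08
Rounded to 6 significant figures: -1.60388e-08

-1.60388e-08


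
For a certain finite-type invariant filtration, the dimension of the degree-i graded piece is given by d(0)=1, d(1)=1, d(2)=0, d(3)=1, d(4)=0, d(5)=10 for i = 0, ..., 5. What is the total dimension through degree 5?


Total dimension = d(0) + d(1) + ... + d(5)
= 1 + 1 + 0 + 1 + 0 + 10
= 13

13


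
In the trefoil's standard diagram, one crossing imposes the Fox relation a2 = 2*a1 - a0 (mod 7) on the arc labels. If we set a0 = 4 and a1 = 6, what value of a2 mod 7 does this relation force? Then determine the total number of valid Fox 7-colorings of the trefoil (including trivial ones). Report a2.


Step 1: Apply the given crossing relation 2*a1 - a0 - a2 = 0 (mod 7).
  a2 = 2*a1 - a0 mod 7
  a2 = 2*6 - 4 mod 7
  a2 = 12 - 4 mod 7
  a2 = 8 mod 7 = 1
Step 2: The trefoil has determinant 3.
  Number of Fox p-colorings (p prime) is p^2 if p = 3, else p.
  Since 7 does not divide 3, only trivial (constant) colorings exist.
  (So the trial a0 = 4, a1 = 6 with a0 != a1 does NOT extend to a valid coloring of the whole trefoil: the other two crossing relations require 3*(a1 - a0) = 0 (mod 7), which fails.)
  Total colorings = 7
Step 3: a2 = 1, total Fox 7-colorings = 7

1


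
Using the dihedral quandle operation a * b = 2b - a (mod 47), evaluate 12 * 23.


12 * 23 = 2*23 - 12 mod 47
= 46 - 12 mod 47
= 34 mod 47 = 34

34


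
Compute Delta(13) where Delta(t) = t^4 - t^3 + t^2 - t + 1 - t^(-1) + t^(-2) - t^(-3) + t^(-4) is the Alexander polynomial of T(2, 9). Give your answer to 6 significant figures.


Substituting t = 13 into Delta(t) = t^4 - t^3 + t^2 - t + 1 - t^(-1) + t^(-2) - t^(-3) + t^(-4):
Term values: (28561) + (-2197) + (169) + (-13) + (1) + (-0.0769231) + (0.00591716) + (-0.000455166) + (3.50128e-05)
Sum = 26520.92857
Rounded to 6 significant figures: 26520.9

26520.9


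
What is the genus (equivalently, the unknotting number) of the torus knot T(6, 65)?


For a torus knot T(p,q), both the unknotting number and genus equal (p-1)(q-1)/2.
= (6-1)(65-1)/2
= 5*64/2
= 320/2 = 160

160


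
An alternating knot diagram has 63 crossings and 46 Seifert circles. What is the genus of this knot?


For alternating knots, g = (c - s + 1)/2.
= (63 - 46 + 1)/2
= 18/2 = 9

9


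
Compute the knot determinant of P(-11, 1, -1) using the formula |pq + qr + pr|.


Step 1: Compute pq + qr + pr.
pq = (-11)*1 = -11
qr = 1*(-1) = -1
pr = (-11)*(-1) = 11
pq + qr + pr = -11 + (-1) + 11 = -1
Step 2: Take absolute value.
det(P(-11,1,-1)) = |-1| = 1

1


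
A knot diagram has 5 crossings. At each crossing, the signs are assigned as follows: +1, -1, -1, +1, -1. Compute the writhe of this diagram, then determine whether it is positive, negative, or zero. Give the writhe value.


Step 1: Count positive crossings (+1).
Positive crossings: 2
Step 2: Count negative crossings (-1).
Negative crossings: 3
Step 3: Writhe = (positive) - (negative)
w = 2 - 3 = -1
Step 4: |w| = 1, and w is negative

-1


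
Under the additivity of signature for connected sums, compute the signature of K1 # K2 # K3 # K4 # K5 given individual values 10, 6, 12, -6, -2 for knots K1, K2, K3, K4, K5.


The signature is additive under connected sum.
signature(K1 # K2 # K3 # K4 # K5) = (10) + (6) + (12) + (-6) + (-2)
= 20

20


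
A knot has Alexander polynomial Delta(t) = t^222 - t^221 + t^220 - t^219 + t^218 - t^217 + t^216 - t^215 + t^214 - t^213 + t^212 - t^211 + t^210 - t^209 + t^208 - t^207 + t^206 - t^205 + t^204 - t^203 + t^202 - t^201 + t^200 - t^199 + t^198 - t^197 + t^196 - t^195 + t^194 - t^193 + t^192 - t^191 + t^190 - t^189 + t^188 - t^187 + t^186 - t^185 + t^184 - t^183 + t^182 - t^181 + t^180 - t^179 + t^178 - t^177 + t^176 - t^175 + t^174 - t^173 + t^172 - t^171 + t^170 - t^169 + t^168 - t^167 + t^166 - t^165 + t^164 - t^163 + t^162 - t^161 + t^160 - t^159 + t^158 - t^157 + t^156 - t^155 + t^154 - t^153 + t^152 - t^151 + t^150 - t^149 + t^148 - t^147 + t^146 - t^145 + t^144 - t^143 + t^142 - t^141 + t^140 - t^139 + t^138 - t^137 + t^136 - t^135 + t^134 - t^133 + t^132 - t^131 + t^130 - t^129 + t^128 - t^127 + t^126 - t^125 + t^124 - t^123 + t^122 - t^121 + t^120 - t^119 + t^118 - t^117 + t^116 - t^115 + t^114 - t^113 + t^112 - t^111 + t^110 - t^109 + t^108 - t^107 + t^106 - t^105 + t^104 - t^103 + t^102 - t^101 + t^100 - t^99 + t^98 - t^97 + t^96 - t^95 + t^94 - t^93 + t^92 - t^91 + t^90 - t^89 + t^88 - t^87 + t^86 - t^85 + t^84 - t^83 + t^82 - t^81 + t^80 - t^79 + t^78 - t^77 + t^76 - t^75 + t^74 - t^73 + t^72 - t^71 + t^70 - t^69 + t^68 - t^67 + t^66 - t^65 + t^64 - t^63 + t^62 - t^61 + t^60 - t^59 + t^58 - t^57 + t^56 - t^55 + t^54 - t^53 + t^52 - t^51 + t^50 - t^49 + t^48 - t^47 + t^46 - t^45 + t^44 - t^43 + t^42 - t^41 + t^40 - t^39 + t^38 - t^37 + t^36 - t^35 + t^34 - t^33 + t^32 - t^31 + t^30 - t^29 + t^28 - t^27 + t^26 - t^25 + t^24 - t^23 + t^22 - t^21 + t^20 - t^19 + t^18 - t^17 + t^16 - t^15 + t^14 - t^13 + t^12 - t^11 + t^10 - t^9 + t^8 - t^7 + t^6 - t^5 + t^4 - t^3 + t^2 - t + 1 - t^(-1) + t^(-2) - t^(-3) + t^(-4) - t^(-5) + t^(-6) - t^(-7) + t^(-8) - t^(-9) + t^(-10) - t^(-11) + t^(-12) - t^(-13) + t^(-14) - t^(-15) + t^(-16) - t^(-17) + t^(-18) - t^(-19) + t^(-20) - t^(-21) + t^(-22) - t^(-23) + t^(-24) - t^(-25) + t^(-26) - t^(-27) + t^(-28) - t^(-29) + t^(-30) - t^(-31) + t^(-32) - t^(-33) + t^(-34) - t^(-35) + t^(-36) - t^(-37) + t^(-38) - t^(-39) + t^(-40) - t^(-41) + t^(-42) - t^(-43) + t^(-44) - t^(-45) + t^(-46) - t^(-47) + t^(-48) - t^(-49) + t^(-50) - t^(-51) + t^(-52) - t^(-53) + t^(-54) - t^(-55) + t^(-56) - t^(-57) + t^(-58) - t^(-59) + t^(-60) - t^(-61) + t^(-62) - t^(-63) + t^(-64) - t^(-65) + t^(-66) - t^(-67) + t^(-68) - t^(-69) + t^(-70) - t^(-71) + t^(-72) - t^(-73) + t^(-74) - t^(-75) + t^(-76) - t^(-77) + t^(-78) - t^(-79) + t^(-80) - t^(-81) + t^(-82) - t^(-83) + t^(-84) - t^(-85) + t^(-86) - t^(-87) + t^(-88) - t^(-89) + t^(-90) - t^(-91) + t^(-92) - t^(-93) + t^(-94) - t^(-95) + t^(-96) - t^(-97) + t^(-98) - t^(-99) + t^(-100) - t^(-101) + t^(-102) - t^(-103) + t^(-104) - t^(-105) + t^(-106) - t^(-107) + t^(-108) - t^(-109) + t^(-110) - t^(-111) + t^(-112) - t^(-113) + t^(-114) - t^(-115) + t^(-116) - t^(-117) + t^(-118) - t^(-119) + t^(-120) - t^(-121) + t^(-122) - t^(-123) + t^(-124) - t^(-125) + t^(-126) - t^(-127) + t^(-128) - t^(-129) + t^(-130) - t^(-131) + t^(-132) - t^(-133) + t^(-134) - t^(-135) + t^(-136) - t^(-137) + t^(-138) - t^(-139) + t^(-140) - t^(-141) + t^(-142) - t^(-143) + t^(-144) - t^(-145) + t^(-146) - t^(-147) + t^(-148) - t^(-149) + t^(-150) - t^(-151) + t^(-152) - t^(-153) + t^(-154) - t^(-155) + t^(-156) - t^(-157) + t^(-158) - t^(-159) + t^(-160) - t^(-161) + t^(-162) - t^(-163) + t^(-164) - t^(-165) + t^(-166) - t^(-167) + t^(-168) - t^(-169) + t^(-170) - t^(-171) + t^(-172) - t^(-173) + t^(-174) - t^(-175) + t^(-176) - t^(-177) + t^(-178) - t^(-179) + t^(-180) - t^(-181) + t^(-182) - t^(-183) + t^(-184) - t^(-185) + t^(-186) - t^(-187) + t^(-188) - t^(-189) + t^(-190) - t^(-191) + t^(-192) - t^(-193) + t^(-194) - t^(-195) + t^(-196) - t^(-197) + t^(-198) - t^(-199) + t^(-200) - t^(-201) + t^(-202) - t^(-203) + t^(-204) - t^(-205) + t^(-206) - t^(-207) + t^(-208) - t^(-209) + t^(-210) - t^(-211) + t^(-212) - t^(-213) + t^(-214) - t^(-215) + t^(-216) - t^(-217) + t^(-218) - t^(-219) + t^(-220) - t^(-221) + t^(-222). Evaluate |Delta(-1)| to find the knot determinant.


Step 1: The polynomial has 445 terms with alternating signs, exponents from 222 down to -222.
Step 2: Substitute t = -1. The i-th term has coefficient (-1)^i and exponent (m-i),
  so its value is (-1)^i * (-1)^(m-i) = (-1)^m = 1 for every i.
Step 3: All 445 terms equal 1, so Delta(-1) = 445 * (1) = 445
Step 4: |Delta(-1)| = 445

445


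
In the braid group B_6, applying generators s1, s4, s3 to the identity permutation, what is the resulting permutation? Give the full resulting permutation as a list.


Starting with identity [1, 2, 3, 4, 5, 6].
Apply generators in sequence:
  After s1: [2, 1, 3, 4, 5, 6]
  After s4: [2, 1, 3, 5, 4, 6]
  After s3: [2, 1, 5, 3, 4, 6]
Final permutation: [2, 1, 5, 3, 4, 6]

[2, 1, 5, 3, 4, 6]


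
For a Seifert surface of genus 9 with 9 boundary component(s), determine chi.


chi = 2 - 2g - b
= 2 - 2*9 - 9
= 2 - 18 - 9 = -25

-25


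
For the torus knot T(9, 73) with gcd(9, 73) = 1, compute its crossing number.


For a torus knot T(p, q) with gcd(p,q)=1,
the crossing number is min(p*(q-1), q*(p-1)).
p*(q-1) = 9*72 = 648
q*(p-1) = 73*8 = 584
min(648, 584) = 584

584


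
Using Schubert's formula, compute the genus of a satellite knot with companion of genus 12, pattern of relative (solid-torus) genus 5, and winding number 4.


Schubert: g(satellite) = g_rel(pattern) + |winding| * g(companion),
where g_rel(pattern) is the genus of the pattern relative to the solid torus.
= 5 + 4 * 12
= 5 + 48 = 53

53


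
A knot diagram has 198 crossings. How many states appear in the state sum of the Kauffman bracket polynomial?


Each crossing contributes 2 choices (A-smoothing or B-smoothing).
Total states = 2^198 = 401734511064747568885490523085290650630550748445698208825344

401734511064747568885490523085290650630550748445698208825344


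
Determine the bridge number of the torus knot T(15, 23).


The bridge number of T(p,q) is min(p,q).
min(15, 23) = 15

15


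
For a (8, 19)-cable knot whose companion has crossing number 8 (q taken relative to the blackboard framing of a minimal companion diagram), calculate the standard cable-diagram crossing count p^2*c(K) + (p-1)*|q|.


Step 1: Each of the c(K) crossings of the companion diagram becomes p*p = p^2 crossings among the p parallel strands, and each of the |q| twists s_1 s_2 ... s_(p-1) adds (p-1) crossings.
  Crossings = p^2 * c(K) + (p-1)*|q|
Step 2: = 8^2 * 8 + (8-1)*19
Step 3: = 64*8 + 7*19
Step 4: = 512 + 133 = 645

645


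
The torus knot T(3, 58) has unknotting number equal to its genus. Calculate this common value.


For a torus knot T(p,q), both the unknotting number and genus equal (p-1)(q-1)/2.
= (3-1)(58-1)/2
= 2*57/2
= 114/2 = 57

57


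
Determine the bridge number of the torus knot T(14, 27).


The bridge number of T(p,q) is min(p,q).
min(14, 27) = 14

14


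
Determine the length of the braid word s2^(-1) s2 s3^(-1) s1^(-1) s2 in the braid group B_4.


The word length counts the number of generators (including inverses).
Listing each generator: s2^(-1), s2, s3^(-1), s1^(-1), s2
There are 5 generators in this braid word.

5


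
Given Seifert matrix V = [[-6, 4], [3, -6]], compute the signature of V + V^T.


Step 1: V + V^T = [[-12, 7], [7, -12]]
Step 2: trace = -24, det = 95
Step 3: Discriminant = (-24)^2 - 4*95 = 196
Step 4: Eigenvalues: -5, -19
Step 5: Signature = (# positive eigenvalues) - (# negative eigenvalues) = -2

-2


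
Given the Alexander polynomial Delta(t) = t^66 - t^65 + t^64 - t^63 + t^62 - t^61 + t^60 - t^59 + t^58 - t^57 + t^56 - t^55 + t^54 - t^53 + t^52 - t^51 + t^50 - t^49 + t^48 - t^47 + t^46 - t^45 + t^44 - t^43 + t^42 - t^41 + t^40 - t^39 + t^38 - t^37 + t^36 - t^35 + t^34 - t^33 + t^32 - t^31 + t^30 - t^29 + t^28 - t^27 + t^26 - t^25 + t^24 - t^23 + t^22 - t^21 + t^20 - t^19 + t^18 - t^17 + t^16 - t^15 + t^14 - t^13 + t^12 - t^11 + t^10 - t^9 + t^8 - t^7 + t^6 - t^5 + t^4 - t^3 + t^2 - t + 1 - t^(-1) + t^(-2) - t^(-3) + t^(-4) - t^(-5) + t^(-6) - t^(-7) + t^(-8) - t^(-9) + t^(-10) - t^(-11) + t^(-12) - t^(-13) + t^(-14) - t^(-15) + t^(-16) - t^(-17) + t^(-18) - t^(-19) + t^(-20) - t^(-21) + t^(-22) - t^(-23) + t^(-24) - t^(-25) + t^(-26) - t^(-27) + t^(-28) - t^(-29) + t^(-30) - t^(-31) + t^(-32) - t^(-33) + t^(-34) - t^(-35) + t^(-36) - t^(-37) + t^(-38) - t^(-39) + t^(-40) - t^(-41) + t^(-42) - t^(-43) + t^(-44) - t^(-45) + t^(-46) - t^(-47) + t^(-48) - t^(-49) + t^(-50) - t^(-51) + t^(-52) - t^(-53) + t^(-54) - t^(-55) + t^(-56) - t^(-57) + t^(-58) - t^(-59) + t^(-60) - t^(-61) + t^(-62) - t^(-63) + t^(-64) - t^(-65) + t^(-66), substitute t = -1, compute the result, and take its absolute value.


Step 1: The polynomial has 133 terms with alternating signs, exponents from 66 down to -66.
Step 2: Substitute t = -1. The i-th term has coefficient (-1)^i and exponent (m-i),
  so its value is (-1)^i * (-1)^(m-i) = (-1)^m = 1 for every i.
Step 3: All 133 terms equal 1, so Delta(-1) = 133 * (1) = 133
Step 4: |Delta(-1)| = 133

133


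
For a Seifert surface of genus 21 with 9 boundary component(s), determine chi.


chi = 2 - 2g - b
= 2 - 2*21 - 9
= 2 - 42 - 9 = -49

-49


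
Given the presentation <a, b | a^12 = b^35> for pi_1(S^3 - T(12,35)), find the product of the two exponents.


The relation is a^12 = b^35.
Product of exponents = 12 * 35
= 420

420


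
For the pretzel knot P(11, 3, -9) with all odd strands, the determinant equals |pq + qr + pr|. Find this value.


Step 1: Compute pq + qr + pr.
pq = 11*3 = 33
qr = 3*(-9) = -27
pr = 11*(-9) = -99
pq + qr + pr = 33 + (-27) + (-99) = -93
Step 2: Take absolute value.
det(P(11,3,-9)) = |-93| = 93

93


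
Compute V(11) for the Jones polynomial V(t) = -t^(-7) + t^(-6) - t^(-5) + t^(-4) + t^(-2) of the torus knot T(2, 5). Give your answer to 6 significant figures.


Substituting t = 11 into V(t) = -t^(-7) + t^(-6) - t^(-5) + t^(-4) + t^(-2):
  (-)t^(-7) = -5.13158e-08
  (+)t^(-6) = 5.64474e-07
  (-)t^(-5) = -6.20921e-06
  (+)t^(-4) = 6.83013e-05
  (+)t^(-2) = 0.00826446
Sum = (-5.13158e-08) + (5.64474e-07) + (-6.20921e-06) + (6.83013e-05) + (0.00826446)
= 0.0083270681
Rounded to 6 significant figures: 0.00832707

0.00832707


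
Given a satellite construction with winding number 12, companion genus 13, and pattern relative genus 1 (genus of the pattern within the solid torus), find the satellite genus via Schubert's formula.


Schubert: g(satellite) = g_rel(pattern) + |winding| * g(companion),
where g_rel(pattern) is the genus of the pattern relative to the solid torus.
= 1 + 12 * 13
= 1 + 156 = 157

157


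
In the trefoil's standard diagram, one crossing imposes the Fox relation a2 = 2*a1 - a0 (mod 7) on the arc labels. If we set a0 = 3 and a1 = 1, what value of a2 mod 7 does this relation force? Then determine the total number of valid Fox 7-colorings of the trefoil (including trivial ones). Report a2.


Step 1: Apply the given crossing relation 2*a1 - a0 - a2 = 0 (mod 7).
  a2 = 2*a1 - a0 mod 7
  a2 = 2*1 - 3 mod 7
  a2 = 2 - 3 mod 7
  a2 = -1 mod 7 = 6
Step 2: The trefoil has determinant 3.
  Number of Fox p-colorings (p prime) is p^2 if p = 3, else p.
  Since 7 does not divide 3, only trivial (constant) colorings exist.
  (So the trial a0 = 3, a1 = 1 with a0 != a1 does NOT extend to a valid coloring of the whole trefoil: the other two crossing relations require 3*(a1 - a0) = 0 (mod 7), which fails.)
  Total colorings = 7
Step 3: a2 = 6, total Fox 7-colorings = 7

6


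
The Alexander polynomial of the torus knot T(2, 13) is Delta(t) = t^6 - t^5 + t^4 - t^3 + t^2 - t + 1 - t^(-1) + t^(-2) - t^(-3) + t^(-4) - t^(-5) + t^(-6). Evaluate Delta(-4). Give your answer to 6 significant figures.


Substituting t = -4 into Delta(t) = t^6 - t^5 + t^4 - t^3 + t^2 - t + 1 - t^(-1) + t^(-2) - t^(-3) + t^(-4) - t^(-5) + t^(-6):
Term values: (4096) + (1024) + (256) + (64) + (16) + (4) + (1) + (0.25) + (0.0625) + (0.015625) + (0.00390625) + (0.000976562) + (0.000244141)
Sum = 5461.333252
Rounded to 6 significant figures: 5461.33

5461.33


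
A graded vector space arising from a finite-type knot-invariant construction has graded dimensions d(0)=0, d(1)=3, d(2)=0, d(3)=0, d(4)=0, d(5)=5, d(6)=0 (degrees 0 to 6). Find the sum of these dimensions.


Total dimension = d(0) + d(1) + ... + d(6)
= 0 + 3 + 0 + 0 + 0 + 5 + 0
= 8

8


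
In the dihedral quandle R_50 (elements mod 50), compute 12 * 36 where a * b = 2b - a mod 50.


12 * 36 = 2*36 - 12 mod 50
= 72 - 12 mod 50
= 60 mod 50 = 10

10


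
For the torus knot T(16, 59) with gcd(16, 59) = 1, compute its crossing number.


For a torus knot T(p, q) with gcd(p,q)=1,
the crossing number is min(p*(q-1), q*(p-1)).
p*(q-1) = 16*58 = 928
q*(p-1) = 59*15 = 885
min(928, 885) = 885

885


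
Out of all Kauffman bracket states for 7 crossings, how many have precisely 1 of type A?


We choose which 1 of 7 crossings get A-smoothings.
C(7, 1) = 7! / (1! * 6!)
= 7

7


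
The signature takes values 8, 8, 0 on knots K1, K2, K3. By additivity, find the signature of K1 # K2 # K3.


The signature is additive under connected sum.
signature(K1 # K2 # K3) = (8) + (8) + (0)
= 16

16


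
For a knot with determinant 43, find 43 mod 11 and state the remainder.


Step 1: A knot is p-colorable if and only if p divides its determinant.
Step 2: Compute 43 mod 11.
43 = 3 * 11 + 10
Step 3: 43 mod 11 = 10
Step 4: The knot is 11-colorable: no

10


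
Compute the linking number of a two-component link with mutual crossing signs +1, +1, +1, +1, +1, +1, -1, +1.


Step 1: Count positive crossings: 7
Step 2: Count negative crossings: 1
Step 3: Sum of signs = 7 - 1 = 6
Step 4: Linking number = sum/2 = 6/2 = 3

3


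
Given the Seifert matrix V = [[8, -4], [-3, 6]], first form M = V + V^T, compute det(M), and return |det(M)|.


Step 1: Form V + V^T where V = [[8, -4], [-3, 6]]
  V^T = [[8, -3], [-4, 6]]
  V + V^T = [[16, -7], [-7, 12]]
Step 2: det(V + V^T) = 16*12 - (-7)*(-7)
  = 192 - 49 = 143
Step 3: Knot determinant = |det(V + V^T)| = |143| = 143

143


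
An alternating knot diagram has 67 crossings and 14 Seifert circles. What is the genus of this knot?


For alternating knots, g = (c - s + 1)/2.
= (67 - 14 + 1)/2
= 54/2 = 27

27


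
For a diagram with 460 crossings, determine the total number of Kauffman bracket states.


Each crossing contributes 2 choices (A-smoothing or B-smoothing).
Total states = 2^460 = 2977131414714805823690030317109266572712515013375254774912983855843898524112477893944078543723575564536883288499266264815757728270805630976

2977131414714805823690030317109266572712515013375254774912983855843898524112477893944078543723575564536883288499266264815757728270805630976


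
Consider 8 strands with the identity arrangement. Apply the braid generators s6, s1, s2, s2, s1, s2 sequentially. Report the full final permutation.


Starting with identity [1, 2, 3, 4, 5, 6, 7, 8].
Apply generators in sequence:
  After s6: [1, 2, 3, 4, 5, 7, 6, 8]
  After s1: [2, 1, 3, 4, 5, 7, 6, 8]
  After s2: [2, 3, 1, 4, 5, 7, 6, 8]
  After s2: [2, 1, 3, 4, 5, 7, 6, 8]
  After s1: [1, 2, 3, 4, 5, 7, 6, 8]
  After s2: [1, 3, 2, 4, 5, 7, 6, 8]
Final permutation: [1, 3, 2, 4, 5, 7, 6, 8]

[1, 3, 2, 4, 5, 7, 6, 8]


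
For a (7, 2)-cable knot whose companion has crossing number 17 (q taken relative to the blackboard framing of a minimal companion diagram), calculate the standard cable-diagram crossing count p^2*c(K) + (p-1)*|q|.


Step 1: Each of the c(K) crossings of the companion diagram becomes p*p = p^2 crossings among the p parallel strands, and each of the |q| twists s_1 s_2 ... s_(p-1) adds (p-1) crossings.
  Crossings = p^2 * c(K) + (p-1)*|q|
Step 2: = 7^2 * 17 + (7-1)*2
Step 3: = 49*17 + 6*2
Step 4: = 833 + 12 = 845

845


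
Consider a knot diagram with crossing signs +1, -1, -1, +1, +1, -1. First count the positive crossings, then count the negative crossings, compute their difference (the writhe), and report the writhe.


Step 1: Count positive crossings (+1).
Positive crossings: 3
Step 2: Count negative crossings (-1).
Negative crossings: 3
Step 3: Writhe = (positive) - (negative)
w = 3 - 3 = 0
Step 4: |w| = 0, and w is zero

0


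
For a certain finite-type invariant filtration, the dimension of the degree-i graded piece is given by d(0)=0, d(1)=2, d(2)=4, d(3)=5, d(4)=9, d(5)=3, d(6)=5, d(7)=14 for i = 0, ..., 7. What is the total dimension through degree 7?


Total dimension = d(0) + d(1) + ... + d(7)
= 0 + 2 + 4 + 5 + 9 + 3 + 5 + 14
= 42

42


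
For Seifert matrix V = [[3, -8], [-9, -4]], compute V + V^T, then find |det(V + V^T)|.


Step 1: Form V + V^T where V = [[3, -8], [-9, -4]]
  V^T = [[3, -9], [-8, -4]]
  V + V^T = [[6, -17], [-17, -8]]
Step 2: det(V + V^T) = 6*(-8) - (-17)*(-17)
  = -48 - 289 = -337
Step 3: Knot determinant = |det(V + V^T)| = |-337| = 337

337


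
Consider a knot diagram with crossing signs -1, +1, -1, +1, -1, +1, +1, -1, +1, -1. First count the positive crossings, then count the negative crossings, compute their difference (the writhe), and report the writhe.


Step 1: Count positive crossings (+1).
Positive crossings: 5
Step 2: Count negative crossings (-1).
Negative crossings: 5
Step 3: Writhe = (positive) - (negative)
w = 5 - 5 = 0
Step 4: |w| = 0, and w is zero

0


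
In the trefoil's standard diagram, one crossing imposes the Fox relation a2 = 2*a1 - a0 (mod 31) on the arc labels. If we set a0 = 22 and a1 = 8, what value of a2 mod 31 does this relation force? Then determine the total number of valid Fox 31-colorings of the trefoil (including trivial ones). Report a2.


Step 1: Apply the given crossing relation 2*a1 - a0 - a2 = 0 (mod 31).
  a2 = 2*a1 - a0 mod 31
  a2 = 2*8 - 22 mod 31
  a2 = 16 - 22 mod 31
  a2 = -6 mod 31 = 25
Step 2: The trefoil has determinant 3.
  Number of Fox p-colorings (p prime) is p^2 if p = 3, else p.
  Since 31 does not divide 3, only trivial (constant) colorings exist.
  (So the trial a0 = 22, a1 = 8 with a0 != a1 does NOT extend to a valid coloring of the whole trefoil: the other two crossing relations require 3*(a1 - a0) = 0 (mod 31), which fails.)
  Total colorings = 31
Step 3: a2 = 25, total Fox 31-colorings = 31

25
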